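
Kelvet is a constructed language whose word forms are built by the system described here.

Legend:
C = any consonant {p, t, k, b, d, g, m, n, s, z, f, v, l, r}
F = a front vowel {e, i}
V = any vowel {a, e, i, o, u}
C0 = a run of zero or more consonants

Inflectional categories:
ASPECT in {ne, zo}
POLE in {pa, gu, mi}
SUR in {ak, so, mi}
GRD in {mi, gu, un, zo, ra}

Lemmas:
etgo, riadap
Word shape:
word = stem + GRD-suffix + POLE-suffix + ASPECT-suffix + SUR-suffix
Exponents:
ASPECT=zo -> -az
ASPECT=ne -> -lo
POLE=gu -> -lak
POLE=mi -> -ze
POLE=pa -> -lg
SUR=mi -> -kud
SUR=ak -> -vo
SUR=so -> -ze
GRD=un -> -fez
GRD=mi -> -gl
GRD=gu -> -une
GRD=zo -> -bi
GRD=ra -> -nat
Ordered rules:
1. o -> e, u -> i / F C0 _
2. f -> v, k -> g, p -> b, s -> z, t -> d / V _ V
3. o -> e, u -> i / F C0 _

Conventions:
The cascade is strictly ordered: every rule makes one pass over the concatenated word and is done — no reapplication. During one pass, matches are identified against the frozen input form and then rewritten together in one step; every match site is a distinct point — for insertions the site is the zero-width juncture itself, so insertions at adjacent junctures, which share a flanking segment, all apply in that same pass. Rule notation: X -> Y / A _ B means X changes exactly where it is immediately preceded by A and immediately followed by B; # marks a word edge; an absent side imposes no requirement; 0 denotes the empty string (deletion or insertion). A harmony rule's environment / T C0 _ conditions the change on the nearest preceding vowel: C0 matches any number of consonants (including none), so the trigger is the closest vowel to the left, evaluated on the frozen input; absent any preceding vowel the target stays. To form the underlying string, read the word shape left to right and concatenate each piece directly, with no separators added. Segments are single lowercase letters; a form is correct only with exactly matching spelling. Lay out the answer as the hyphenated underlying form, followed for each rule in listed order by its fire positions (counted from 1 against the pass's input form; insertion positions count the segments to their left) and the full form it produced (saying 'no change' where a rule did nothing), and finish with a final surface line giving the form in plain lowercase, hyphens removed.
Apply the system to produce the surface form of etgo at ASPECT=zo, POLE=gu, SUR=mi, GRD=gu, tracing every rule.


underlying: etgo-une-lak-az-kud
1. o -> e, u -> i / F C0 _: fires at position(s) 4: etgeunelakazkud
2. f -> v, k -> g, p -> b, s -> z, t -> d / V _ V: fires at position(s) 10: etgeunelagazkud
3. o -> e, u -> i / F C0 _: fires at position(s) 5: etgeinelagazkud
surface: etgeinelagazkud


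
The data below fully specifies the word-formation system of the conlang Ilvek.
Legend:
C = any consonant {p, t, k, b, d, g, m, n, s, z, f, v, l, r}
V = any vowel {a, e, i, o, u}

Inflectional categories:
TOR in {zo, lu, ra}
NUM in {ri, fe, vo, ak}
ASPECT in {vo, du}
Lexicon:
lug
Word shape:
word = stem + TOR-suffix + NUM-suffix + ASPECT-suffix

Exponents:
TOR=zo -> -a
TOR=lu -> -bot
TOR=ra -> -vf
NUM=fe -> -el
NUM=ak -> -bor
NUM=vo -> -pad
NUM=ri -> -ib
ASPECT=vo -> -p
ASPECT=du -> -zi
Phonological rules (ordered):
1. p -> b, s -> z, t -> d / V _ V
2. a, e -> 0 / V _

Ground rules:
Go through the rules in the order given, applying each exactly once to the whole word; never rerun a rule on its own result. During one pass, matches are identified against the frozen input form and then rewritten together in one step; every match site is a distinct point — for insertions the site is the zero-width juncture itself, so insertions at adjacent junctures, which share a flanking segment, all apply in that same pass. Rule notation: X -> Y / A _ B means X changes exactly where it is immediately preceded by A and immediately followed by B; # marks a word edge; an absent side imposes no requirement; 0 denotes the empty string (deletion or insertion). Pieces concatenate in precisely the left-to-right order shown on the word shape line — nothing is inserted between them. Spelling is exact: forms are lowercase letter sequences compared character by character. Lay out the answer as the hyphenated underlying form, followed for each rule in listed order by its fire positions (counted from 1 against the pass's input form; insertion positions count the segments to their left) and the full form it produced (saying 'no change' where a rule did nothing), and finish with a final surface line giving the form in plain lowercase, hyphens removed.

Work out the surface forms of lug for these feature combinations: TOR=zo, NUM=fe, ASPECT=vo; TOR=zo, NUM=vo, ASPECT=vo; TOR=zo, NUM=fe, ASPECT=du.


cell TOR=zo, NUM=fe, ASPECT=vo:
underlying: lug-a-el-p
1. p -> b, s -> z, t -> d / V _ V: no change
2. a, e -> 0 / V _: fires at position(s) 5: lugalp
surface: lugalp

cell TOR=zo, NUM=vo, ASPECT=vo:
underlying: lug-a-pad-p
1. p -> b, s -> z, t -> d / V _ V: fires at position(s) 5: lugabadp
2. a, e -> 0 / V _: no change
surface: lugabadp

cell TOR=zo, NUM=fe, ASPECT=du:
underlying: lug-a-el-zi
1. p -> b, s -> z, t -> d / V _ V: no change
2. a, e -> 0 / V _: fires at position(s) 5: lugalzi
surface: lugalzi


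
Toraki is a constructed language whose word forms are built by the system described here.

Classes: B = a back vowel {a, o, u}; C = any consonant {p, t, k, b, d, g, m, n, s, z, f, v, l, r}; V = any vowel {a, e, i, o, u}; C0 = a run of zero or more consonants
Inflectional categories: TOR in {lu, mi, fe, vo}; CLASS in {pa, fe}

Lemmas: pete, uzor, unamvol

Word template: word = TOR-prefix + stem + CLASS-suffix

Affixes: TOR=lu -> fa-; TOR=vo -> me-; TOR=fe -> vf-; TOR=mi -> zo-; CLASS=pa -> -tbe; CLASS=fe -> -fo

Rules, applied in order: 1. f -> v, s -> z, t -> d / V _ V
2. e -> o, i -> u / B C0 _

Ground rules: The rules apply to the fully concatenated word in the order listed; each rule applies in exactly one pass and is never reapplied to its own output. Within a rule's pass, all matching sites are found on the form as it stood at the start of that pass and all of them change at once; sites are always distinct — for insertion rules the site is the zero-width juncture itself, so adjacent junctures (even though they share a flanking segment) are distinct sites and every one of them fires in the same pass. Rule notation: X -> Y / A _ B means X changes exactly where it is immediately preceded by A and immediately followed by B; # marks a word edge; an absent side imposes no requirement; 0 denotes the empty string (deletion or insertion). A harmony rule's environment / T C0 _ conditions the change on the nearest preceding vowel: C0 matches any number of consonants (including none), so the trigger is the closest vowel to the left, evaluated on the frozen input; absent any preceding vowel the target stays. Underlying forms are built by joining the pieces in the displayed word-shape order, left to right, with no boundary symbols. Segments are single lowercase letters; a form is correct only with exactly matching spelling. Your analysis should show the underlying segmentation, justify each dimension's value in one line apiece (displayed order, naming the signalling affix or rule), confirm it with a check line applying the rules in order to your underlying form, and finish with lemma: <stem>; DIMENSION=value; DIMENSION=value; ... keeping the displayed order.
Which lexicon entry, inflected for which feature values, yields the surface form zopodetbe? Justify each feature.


underlying: zo-pete-tbe
TOR=mi - signalled by the affix zo-
CLASS=pa - signalled by the affix -tbe
check: zopetetbe -> zopedetbe -> zopodetbe
lemma: pete; TOR=mi; CLASS=pa


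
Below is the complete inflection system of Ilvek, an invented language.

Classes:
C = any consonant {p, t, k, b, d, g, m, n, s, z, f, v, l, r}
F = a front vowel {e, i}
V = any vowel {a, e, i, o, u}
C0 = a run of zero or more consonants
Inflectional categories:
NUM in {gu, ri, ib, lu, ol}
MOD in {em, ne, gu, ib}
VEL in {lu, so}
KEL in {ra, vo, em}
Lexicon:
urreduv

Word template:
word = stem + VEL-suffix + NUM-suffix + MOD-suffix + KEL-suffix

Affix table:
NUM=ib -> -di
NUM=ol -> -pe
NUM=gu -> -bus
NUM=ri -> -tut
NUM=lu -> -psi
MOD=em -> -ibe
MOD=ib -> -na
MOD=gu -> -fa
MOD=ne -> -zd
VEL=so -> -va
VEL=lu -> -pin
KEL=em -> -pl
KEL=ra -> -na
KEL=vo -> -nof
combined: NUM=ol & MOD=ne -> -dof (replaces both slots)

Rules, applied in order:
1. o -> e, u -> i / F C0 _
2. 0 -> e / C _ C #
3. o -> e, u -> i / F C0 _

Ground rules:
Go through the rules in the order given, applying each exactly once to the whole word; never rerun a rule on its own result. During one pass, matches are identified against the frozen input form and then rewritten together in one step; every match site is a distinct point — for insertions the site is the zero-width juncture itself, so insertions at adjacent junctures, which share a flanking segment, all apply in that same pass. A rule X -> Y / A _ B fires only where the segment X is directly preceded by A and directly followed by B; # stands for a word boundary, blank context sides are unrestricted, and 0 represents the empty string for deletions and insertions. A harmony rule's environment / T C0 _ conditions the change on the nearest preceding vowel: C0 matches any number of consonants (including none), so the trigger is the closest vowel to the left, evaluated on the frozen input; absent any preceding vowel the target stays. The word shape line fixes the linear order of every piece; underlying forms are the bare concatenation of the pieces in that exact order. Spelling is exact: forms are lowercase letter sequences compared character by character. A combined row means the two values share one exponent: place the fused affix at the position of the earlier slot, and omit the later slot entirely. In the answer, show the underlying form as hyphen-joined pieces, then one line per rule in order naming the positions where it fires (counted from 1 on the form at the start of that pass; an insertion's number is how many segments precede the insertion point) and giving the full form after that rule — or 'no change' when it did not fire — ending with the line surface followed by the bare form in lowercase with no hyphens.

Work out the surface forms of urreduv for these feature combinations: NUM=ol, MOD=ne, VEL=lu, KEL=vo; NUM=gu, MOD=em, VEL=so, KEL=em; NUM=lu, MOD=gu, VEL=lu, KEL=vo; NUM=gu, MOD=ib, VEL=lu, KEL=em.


cell NUM=ol, MOD=ne, VEL=lu, KEL=vo:
underlying: urreduv-pin-dof-nof
1. o -> e, u -> i / F C0 _: fires at position(s) 6, 12: urredivpindefnof
2. 0 -> e / C _ C #: no change
3. o -> e, u -> i / F C0 _: fires at position(s) 15: urredivpindefnef
surface: urredivpindefnef

cell NUM=gu, MOD=em, VEL=so, KEL=em:
underlying: urreduv-va-bus-ibe-pl
1. o -> e, u -> i / F C0 _: fires at position(s) 6: urredivvabusibepl
2. 0 -> e / C _ C #: inserts after position(s) 16: urredivvabusibepel
3. o -> e, u -> i / F C0 _: no change
surface: urredivvabusibepel

cell NUM=lu, MOD=gu, VEL=lu, KEL=vo:
underlying: urreduv-pin-psi-fa-nof
1. o -> e, u -> i / F C0 _: fires at position(s) 6: urredivpinpsifanof
2. 0 -> e / C _ C #: no change
3. o -> e, u -> i / F C0 _: no change
surface: urredivpinpsifanof

cell NUM=gu, MOD=ib, VEL=lu, KEL=em:
underlying: urreduv-pin-bus-na-pl
1. o -> e, u -> i / F C0 _: fires at position(s) 6, 12: urredivpinbisnapl
2. 0 -> e / C _ C #: inserts after position(s) 16: urredivpinbisnapel
3. o -> e, u -> i / F C0 _: no change
surface: urredivpinbisnapel


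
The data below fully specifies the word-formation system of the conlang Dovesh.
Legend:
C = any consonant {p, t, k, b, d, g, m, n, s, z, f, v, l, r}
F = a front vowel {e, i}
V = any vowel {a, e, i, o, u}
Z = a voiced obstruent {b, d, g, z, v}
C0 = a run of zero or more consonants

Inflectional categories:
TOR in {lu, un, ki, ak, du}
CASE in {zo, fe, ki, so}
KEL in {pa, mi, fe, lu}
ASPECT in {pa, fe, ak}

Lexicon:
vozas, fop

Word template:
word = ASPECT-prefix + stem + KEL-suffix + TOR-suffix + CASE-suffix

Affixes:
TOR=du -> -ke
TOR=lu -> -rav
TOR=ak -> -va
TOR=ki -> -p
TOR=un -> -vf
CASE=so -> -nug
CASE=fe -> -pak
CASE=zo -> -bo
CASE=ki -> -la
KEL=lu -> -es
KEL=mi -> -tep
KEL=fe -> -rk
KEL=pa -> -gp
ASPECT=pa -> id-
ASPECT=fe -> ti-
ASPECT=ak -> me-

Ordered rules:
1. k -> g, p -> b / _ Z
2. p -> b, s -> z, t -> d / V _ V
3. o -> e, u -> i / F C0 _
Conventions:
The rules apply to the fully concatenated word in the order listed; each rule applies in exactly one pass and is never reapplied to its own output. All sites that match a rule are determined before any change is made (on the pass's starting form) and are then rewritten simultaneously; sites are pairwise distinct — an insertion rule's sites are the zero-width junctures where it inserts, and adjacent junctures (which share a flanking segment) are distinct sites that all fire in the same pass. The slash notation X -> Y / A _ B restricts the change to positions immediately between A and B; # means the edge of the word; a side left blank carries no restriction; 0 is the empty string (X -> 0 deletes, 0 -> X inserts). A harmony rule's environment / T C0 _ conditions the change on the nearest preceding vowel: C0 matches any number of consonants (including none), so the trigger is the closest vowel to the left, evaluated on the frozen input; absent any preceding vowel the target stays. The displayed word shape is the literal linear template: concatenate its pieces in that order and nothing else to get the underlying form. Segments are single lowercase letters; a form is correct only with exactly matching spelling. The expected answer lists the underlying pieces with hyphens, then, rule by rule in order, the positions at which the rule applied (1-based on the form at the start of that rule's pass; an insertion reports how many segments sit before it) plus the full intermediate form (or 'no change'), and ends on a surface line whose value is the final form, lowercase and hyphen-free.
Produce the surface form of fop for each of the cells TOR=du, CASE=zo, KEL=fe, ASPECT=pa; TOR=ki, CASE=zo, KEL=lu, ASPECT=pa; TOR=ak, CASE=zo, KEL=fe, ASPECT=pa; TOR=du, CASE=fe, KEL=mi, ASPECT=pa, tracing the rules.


cell TOR=du, CASE=zo, KEL=fe, ASPECT=pa:
underlying: id-fop-rk-ke-bo
1. k -> g, p -> b / _ Z: no change
2. p -> b, s -> z, t -> d / V _ V: no change
3. o -> e, u -> i / F C0 _: fires at position(s) 4, 11: idfeprkkebe
surface: idfeprkkebe

cell TOR=ki, CASE=zo, KEL=lu, ASPECT=pa:
underlying: id-fop-es-p-bo
1. k -> g, p -> b / _ Z: fires at position(s) 8: idfopesbbo
2. p -> b, s -> z, t -> d / V _ V: fires at position(s) 5: idfobesbbo
3. o -> e, u -> i / F C0 _: fires at position(s) 4, 10: idfebesbbe
surface: idfebesbbe

cell TOR=ak, CASE=zo, KEL=fe, ASPECT=pa:
underlying: id-fop-rk-va-bo
1. k -> g, p -> b / _ Z: fires at position(s) 7: idfoprgvabo
2. p -> b, s -> z, t -> d / V _ V: no change
3. o -> e, u -> i / F C0 _: fires at position(s) 4: idfeprgvabo
surface: idfeprgvabo

cell TOR=du, CASE=fe, KEL=mi, ASPECT=pa:
underlying: id-fop-tep-ke-pak
1. k -> g, p -> b / _ Z: no change
2. p -> b, s -> z, t -> d / V _ V: fires at position(s) 11: idfoptepkebak
3. o -> e, u -> i / F C0 _: fires at position(s) 4: idfeptepkebak
surface: idfeptepkebak


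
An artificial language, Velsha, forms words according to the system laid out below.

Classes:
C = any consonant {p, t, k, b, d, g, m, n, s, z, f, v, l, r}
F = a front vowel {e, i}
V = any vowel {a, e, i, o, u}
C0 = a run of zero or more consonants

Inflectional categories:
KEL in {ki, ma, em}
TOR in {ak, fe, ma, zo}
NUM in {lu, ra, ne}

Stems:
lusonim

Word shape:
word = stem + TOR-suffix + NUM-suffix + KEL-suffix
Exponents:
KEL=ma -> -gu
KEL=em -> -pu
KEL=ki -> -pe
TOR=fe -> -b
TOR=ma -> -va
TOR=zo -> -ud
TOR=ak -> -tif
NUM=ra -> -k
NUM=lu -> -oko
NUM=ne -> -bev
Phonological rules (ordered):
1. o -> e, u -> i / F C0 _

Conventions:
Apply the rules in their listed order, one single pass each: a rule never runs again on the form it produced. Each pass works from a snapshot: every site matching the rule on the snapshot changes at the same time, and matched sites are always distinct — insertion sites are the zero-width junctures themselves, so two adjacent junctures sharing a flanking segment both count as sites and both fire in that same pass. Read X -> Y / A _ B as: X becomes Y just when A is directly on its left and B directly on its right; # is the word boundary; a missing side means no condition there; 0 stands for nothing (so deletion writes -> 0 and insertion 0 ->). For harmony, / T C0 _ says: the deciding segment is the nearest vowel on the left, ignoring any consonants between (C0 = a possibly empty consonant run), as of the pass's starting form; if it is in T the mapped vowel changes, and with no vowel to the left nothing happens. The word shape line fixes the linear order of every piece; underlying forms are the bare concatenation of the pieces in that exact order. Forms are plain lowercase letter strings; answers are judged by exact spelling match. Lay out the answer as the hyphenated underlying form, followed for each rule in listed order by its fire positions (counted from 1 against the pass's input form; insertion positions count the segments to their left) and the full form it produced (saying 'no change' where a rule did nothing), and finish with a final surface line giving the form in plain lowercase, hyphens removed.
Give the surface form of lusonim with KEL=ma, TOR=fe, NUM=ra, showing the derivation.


underlying: lusonim-b-k-gu
1. o -> e, u -> i / F C0 _: fires at position(s) 11: lusonimbkgi
surface: lusonimbkgi


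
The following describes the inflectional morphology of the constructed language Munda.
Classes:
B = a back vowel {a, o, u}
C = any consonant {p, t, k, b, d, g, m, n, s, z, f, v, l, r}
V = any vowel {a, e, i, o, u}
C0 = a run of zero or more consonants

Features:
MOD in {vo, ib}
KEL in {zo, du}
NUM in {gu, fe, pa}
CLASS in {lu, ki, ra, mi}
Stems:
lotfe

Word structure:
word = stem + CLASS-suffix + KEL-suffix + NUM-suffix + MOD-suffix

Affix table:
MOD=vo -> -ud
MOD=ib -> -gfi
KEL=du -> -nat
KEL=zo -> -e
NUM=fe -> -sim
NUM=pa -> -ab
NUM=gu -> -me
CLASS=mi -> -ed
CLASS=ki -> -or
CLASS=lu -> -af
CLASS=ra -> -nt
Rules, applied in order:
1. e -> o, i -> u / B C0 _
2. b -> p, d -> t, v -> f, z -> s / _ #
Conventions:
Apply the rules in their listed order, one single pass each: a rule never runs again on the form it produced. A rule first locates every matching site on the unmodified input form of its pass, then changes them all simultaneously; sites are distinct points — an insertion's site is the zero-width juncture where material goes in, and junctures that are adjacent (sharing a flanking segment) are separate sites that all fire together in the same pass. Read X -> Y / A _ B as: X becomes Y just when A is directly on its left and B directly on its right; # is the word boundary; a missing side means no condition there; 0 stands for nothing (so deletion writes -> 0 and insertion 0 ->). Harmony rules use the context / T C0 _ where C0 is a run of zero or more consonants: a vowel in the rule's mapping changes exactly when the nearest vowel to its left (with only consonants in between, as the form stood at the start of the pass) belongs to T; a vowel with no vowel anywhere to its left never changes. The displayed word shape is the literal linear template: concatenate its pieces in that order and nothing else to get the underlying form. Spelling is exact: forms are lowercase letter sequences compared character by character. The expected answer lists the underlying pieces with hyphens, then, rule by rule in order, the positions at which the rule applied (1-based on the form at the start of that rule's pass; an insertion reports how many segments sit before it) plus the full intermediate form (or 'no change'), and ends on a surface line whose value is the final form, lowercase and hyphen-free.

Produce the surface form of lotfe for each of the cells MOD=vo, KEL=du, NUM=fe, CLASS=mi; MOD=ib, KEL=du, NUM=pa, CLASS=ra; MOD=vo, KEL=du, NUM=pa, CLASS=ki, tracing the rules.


cell MOD=vo, KEL=du, NUM=fe, CLASS=mi:
underlying: lotfe-ed-nat-sim-ud
1. e -> o, i -> u / B C0 _: fires at position(s) 5, 12: lotfoednatsumud
2. b -> p, d -> t, v -> f, z -> s / _ #: fires at position(s) 15: lotfoednatsumut
surface: lotfoednatsumut

cell MOD=ib, KEL=du, NUM=pa, CLASS=ra:
underlying: lotfe-nt-nat-ab-gfi
1. e -> o, i -> u / B C0 _: fires at position(s) 5, 15: lotfontnatabgfu
2. b -> p, d -> t, v -> f, z -> s / _ #: no change
surface: lotfontnatabgfu

cell MOD=vo, KEL=du, NUM=pa, CLASS=ki:
underlying: lotfe-or-nat-ab-ud
1. e -> o, i -> u / B C0 _: fires at position(s) 5: lotfoornatabud
2. b -> p, d -> t, v -> f, z -> s / _ #: fires at position(s) 14: lotfoornatabut
surface: lotfoornatabut


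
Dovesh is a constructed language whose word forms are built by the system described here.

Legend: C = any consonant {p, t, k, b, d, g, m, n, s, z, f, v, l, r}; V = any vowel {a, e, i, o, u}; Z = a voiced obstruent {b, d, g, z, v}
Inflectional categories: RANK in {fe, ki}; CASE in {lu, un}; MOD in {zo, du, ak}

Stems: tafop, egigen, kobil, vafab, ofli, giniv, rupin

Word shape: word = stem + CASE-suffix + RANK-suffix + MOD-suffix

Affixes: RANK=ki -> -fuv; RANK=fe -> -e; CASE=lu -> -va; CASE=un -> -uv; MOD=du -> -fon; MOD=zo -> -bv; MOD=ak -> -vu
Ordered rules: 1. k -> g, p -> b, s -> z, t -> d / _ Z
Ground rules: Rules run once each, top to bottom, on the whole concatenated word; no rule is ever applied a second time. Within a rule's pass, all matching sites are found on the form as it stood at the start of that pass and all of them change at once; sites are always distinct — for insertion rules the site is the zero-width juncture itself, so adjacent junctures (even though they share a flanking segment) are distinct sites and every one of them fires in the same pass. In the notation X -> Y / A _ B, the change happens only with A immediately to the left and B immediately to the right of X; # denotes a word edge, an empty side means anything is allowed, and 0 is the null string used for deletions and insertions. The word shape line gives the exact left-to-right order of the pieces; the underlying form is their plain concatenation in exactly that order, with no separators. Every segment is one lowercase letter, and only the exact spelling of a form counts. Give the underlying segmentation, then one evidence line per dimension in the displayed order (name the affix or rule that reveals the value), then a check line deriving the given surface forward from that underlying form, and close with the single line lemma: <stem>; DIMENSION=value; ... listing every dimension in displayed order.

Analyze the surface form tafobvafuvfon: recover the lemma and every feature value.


underlying: tafop-va-fuv-fon
RANK=ki - signalled by the affix -fuv
CASE=lu - signalled by the affix -va
MOD=du - signalled by the affix -fon
check: tafopvafuvfon -> tafobvafuvfon
lemma: tafop; RANK=ki; CASE=lu; MOD=du


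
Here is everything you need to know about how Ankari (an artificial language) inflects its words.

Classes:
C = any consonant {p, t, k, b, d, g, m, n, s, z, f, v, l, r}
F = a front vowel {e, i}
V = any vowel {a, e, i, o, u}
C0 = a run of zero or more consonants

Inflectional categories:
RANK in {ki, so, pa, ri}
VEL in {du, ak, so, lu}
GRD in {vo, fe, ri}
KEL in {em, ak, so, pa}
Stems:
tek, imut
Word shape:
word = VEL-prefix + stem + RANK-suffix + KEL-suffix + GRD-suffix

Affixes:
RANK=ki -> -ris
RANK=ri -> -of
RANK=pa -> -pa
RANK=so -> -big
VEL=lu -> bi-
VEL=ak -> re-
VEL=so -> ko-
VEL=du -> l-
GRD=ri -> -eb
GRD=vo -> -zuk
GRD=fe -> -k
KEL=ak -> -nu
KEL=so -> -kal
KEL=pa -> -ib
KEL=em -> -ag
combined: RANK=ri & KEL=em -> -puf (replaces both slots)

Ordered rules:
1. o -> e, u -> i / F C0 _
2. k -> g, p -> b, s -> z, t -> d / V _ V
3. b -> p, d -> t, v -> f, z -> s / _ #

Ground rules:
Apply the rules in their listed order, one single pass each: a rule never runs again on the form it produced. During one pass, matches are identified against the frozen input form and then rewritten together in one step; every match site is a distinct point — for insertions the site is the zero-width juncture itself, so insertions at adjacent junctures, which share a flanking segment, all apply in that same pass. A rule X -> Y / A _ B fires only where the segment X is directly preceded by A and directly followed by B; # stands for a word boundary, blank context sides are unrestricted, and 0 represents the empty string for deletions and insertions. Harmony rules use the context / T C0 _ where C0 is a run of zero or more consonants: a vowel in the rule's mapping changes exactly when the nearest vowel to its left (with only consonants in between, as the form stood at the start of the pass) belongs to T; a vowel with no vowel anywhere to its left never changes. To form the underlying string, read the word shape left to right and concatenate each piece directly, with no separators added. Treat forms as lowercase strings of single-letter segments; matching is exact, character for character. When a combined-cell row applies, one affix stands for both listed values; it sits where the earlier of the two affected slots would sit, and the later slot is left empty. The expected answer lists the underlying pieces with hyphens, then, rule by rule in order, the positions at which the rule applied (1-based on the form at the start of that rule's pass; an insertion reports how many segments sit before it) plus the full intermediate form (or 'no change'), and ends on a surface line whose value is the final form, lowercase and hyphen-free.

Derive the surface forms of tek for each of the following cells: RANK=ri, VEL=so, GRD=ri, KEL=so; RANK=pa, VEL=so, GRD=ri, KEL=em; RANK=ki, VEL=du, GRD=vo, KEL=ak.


cell RANK=ri, VEL=so, GRD=ri, KEL=so:
underlying: ko-tek-of-kal-eb
1. o -> e, u -> i / F C0 _: fires at position(s) 6: kotekefkaleb
2. k -> g, p -> b, s -> z, t -> d / V _ V: fires at position(s) 3, 5: kodegefkaleb
3. b -> p, d -> t, v -> f, z -> s / _ #: fires at position(s) 12: kodegefkalep
surface: kodegefkalep

cell RANK=pa, VEL=so, GRD=ri, KEL=em:
underlying: ko-tek-pa-ag-eb
1. o -> e, u -> i / F C0 _: no change
2. k -> g, p -> b, s -> z, t -> d / V _ V: fires at position(s) 3: kodekpaageb
3. b -> p, d -> t, v -> f, z -> s / _ #: fires at position(s) 11: kodekpaagep
surface: kodekpaagep

cell RANK=ki, VEL=du, GRD=vo, KEL=ak:
underlying: l-tek-ris-nu-zuk
1. o -> e, u -> i / F C0 _: fires at position(s) 9: ltekrisnizuk
2. k -> g, p -> b, s -> z, t -> d / V _ V: no change
3. b -> p, d -> t, v -> f, z -> s / _ #: no change
surface: ltekrisnizuk


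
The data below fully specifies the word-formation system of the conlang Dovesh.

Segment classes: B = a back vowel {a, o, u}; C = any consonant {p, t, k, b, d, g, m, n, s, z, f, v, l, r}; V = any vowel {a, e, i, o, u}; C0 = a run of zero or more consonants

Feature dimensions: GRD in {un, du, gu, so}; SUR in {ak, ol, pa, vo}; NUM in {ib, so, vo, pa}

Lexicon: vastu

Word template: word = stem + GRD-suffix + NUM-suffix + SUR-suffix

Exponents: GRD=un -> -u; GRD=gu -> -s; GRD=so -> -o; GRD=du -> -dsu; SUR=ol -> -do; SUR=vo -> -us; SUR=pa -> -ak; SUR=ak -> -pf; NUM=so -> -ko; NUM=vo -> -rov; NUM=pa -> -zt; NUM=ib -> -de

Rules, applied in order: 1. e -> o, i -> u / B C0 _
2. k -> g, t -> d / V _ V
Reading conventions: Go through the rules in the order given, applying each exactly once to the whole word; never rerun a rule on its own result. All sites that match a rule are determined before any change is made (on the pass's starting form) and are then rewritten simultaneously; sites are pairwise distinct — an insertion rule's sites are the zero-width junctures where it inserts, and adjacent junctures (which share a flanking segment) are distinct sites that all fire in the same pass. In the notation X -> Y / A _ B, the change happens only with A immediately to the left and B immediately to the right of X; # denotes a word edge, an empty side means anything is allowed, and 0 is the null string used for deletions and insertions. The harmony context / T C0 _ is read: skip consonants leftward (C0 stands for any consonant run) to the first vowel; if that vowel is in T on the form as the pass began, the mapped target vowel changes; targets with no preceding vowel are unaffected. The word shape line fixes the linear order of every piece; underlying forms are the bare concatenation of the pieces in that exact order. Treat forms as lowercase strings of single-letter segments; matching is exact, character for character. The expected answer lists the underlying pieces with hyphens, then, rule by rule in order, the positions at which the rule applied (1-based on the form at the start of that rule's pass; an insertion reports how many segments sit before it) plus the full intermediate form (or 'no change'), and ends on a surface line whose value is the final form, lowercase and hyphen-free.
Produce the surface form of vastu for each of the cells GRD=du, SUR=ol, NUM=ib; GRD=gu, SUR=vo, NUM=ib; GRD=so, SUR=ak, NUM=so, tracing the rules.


cell GRD=du, SUR=ol, NUM=ib:
underlying: vastu-dsu-de-do
1. e -> o, i -> u / B C0 _: fires at position(s) 10: vastudsudodo
2. k -> g, t -> d / V _ V: no change
surface: vastudsudodo

cell GRD=gu, SUR=vo, NUM=ib:
underlying: vastu-s-de-us
1. e -> o, i -> u / B C0 _: fires at position(s) 8: vastusdous
2. k -> g, t -> d / V _ V: no change
surface: vastusdous

cell GRD=so, SUR=ak, NUM=so:
underlying: vastu-o-ko-pf
1. e -> o, i -> u / B C0 _: no change
2. k -> g, t -> d / V _ V: fires at position(s) 7: vastuogopf
surface: vastuogopf


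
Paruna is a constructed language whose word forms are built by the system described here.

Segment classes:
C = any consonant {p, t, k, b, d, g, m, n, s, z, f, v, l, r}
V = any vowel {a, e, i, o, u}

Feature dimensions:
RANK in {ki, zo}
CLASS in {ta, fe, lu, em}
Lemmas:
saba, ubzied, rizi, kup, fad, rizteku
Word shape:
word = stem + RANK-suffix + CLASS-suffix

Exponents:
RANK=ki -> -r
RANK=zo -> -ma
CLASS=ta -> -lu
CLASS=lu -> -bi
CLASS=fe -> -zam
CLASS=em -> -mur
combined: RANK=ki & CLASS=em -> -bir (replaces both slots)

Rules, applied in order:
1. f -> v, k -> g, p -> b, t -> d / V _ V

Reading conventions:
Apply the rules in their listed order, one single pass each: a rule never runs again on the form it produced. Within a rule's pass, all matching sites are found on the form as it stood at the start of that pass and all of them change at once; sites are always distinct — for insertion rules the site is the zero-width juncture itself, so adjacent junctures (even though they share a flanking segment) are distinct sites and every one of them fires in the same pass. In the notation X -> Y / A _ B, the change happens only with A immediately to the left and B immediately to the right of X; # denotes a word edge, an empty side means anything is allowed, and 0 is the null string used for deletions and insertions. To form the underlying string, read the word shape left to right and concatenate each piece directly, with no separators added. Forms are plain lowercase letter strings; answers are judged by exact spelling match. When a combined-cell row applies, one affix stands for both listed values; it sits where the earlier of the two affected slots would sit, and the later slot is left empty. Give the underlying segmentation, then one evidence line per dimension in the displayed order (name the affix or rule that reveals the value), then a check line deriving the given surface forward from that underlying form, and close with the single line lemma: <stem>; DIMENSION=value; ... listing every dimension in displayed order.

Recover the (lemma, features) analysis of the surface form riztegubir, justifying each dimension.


underlying: rizteku-bir
RANK=ki - signalled by the combined affix row
CLASS=em - signalled by the combined affix row
check: riztekubir -> riztegubir
lemma: rizteku; RANK=ki; CLASS=em


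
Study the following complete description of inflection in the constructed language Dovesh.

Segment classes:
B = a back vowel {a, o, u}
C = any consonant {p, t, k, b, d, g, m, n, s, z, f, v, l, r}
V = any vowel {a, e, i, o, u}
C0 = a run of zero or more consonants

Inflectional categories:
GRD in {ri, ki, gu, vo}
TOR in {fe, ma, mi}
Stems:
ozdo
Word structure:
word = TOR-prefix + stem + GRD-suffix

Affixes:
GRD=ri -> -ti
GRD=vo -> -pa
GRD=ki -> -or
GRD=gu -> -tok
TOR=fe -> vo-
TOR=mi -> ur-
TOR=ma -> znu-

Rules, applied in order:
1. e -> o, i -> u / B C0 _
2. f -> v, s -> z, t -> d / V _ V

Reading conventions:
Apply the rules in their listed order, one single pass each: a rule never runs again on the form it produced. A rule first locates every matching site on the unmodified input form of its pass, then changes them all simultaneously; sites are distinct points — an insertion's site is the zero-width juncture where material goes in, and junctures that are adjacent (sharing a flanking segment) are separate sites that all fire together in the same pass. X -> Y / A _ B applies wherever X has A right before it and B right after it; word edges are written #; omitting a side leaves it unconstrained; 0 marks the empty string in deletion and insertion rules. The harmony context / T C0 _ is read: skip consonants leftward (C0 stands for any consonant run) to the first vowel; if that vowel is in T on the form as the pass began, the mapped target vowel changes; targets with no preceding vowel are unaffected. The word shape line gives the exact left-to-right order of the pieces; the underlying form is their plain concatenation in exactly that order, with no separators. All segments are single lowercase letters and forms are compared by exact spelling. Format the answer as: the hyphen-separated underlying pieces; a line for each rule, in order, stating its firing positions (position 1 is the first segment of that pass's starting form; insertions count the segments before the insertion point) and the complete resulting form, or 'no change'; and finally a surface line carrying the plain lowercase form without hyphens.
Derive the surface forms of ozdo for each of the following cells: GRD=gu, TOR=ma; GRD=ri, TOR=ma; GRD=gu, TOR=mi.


cell GRD=gu, TOR=ma:
underlying: znu-ozdo-tok
1. e -> o, i -> u / B C0 _: no change
2. f -> v, s -> z, t -> d / V _ V: fires at position(s) 8: znuozdodok
surface: znuozdodok

cell GRD=ri, TOR=ma:
underlying: znu-ozdo-ti
1. e -> o, i -> u / B C0 _: fires at position(s) 9: znuozdotu
2. f -> v, s -> z, t -> d / V _ V: fires at position(s) 8: znuozdodu
surface: znuozdodu

cell GRD=gu, TOR=mi:
underlying: ur-ozdo-tok
1. e -> o, i -> u / B C0 _: no change
2. f -> v, s -> z, t -> d / V _ V: fires at position(s) 7: urozdodok
surface: urozdodok


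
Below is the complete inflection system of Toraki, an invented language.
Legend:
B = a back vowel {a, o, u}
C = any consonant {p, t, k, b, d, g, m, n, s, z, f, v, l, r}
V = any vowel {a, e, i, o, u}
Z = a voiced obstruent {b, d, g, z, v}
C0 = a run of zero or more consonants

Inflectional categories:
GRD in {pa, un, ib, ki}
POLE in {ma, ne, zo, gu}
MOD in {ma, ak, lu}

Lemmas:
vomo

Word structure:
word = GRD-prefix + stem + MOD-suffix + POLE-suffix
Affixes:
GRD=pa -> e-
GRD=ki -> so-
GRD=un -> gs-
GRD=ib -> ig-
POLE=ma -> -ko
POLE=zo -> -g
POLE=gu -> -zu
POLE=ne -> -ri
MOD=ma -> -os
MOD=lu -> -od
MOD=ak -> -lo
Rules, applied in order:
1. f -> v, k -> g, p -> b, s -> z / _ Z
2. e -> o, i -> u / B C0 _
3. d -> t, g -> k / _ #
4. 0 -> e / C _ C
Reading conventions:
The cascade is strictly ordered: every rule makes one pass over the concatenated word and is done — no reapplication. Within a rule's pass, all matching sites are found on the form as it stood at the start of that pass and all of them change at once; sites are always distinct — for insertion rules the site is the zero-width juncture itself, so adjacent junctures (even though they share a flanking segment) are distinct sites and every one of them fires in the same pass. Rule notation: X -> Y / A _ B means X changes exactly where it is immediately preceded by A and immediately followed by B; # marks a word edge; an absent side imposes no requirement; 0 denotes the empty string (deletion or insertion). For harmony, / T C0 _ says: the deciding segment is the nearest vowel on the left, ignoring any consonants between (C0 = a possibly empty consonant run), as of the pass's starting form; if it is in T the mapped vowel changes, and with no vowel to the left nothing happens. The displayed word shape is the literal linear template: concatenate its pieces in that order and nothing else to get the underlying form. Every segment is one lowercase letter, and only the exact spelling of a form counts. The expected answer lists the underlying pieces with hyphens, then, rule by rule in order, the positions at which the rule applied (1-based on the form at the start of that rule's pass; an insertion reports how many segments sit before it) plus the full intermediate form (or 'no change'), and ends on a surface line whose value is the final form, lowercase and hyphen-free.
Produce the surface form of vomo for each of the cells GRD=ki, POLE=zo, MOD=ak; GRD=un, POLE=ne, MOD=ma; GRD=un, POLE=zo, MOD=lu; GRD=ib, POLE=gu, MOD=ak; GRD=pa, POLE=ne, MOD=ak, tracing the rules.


cell GRD=ki, POLE=zo, MOD=ak:
underlying: so-vomo-lo-g
1. f -> v, k -> g, p -> b, s -> z / _ Z: no change
2. e -> o, i -> u / B C0 _: no change
3. d -> t, g -> k / _ #: fires at position(s) 9: sovomolok
4. 0 -> e / C _ C: no change
surface: sovomolok

cell GRD=un, POLE=ne, MOD=ma:
underlying: gs-vomo-os-ri
1. f -> v, k -> g, p -> b, s -> z / _ Z: fires at position(s) 2: gzvomoosri
2. e -> o, i -> u / B C0 _: fires at position(s) 10: gzvomoosru
3. d -> t, g -> k / _ #: no change
4. 0 -> e / C _ C: inserts after position(s) 1, 2, 8: gezevomooseru
surface: gezevomooseru

cell GRD=un, POLE=zo, MOD=lu:
underlying: gs-vomo-od-g
1. f -> v, k -> g, p -> b, s -> z / _ Z: fires at position(s) 2: gzvomoodg
2. e -> o, i -> u / B C0 _: no change
3. d -> t, g -> k / _ #: fires at position(s) 9: gzvomoodk
4. 0 -> e / C _ C: inserts after position(s) 1, 2, 8: gezevomoodek
surface: gezevomoodek

cell GRD=ib, POLE=gu, MOD=ak:
underlying: ig-vomo-lo-zu
1. f -> v, k -> g, p -> b, s -> z / _ Z: no change
2. e -> o, i -> u / B C0 _: no change
3. d -> t, g -> k / _ #: no change
4. 0 -> e / C _ C: inserts after position(s) 2: igevomolozu
surface: igevomolozu

cell GRD=pa, POLE=ne, MOD=ak:
underlying: e-vomo-lo-ri
1. f -> v, k -> g, p -> b, s -> z / _ Z: no change
2. e -> o, i -> u / B C0 _: fires at position(s) 9: evomoloru
3. d -> t, g -> k / _ #: no change
4. 0 -> e / C _ C: no change
surface: evomoloru


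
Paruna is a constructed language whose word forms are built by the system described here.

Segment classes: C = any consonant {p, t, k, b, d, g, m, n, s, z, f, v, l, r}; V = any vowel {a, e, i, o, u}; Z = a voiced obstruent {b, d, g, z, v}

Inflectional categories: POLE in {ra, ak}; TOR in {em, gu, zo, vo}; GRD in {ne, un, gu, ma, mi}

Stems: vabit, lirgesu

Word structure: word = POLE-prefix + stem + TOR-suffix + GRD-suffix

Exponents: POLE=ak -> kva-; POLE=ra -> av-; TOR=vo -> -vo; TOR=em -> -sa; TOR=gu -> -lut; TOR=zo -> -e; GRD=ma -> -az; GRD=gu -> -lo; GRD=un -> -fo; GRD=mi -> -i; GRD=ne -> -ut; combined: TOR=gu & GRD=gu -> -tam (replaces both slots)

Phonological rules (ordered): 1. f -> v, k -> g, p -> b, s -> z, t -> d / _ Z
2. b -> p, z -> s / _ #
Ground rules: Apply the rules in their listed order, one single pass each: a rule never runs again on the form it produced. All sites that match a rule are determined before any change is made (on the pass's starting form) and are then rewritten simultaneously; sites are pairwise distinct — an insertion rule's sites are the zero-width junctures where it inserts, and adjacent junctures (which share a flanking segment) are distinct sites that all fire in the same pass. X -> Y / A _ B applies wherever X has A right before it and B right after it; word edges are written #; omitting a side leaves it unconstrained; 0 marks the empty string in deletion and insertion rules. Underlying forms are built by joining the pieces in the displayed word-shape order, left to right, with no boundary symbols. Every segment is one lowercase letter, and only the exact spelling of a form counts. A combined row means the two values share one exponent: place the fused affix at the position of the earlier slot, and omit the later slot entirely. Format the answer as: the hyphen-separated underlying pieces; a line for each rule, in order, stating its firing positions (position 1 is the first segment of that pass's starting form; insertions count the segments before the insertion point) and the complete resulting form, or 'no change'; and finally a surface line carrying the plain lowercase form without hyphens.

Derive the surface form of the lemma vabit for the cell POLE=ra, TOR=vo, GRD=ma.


underlying: av-vabit-vo-az
1. f -> v, k -> g, p -> b, s -> z, t -> d / _ Z: fires at position(s) 7: avvabidvoaz
2. b -> p, z -> s / _ #: fires at position(s) 11: avvabidvoas
surface: avvabidvoas
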